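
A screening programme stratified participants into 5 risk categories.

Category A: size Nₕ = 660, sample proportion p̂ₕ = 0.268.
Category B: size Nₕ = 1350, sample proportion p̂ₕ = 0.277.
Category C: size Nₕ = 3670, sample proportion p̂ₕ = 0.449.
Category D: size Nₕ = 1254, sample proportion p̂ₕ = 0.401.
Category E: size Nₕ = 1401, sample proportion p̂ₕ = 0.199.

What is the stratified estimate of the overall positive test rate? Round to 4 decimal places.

Wₕ = Nₕ/N with N = 8335: 0.0792, 0.1620, 0.4403, 0.1504, 0.1681.
p̂_st = 0.0792·0.268 + 0.1620·0.277 + 0.4403·0.449 + 0.1504·0.401 + 0.1681·0.199 ≈ 0.357566... → 0.3576.

0.3576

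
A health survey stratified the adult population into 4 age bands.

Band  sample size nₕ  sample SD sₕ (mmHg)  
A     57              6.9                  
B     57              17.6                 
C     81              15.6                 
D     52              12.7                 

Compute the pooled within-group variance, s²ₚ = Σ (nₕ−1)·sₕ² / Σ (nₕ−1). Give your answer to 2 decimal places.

196.33

A: (57−1)·6.9² = 56·47.61 = 2666.16
B: (57−1)·17.6² = 56·309.76 = 17346.56
C: (81−1)·15.6² = 80·243.36 = 19468.8
D: (52−1)·12.7² = 51·161.29 = 8225.79
Numerator = 47707.31; denominator = Σ(nₕ−1) = 243.
s²ₚ = 47707.31/243 = 196.3264... → 196.33.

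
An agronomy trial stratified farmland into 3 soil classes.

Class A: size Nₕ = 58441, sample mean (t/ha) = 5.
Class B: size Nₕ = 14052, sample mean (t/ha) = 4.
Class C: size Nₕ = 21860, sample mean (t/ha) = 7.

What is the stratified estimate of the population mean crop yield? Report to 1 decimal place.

x̄_st = (Σ Nₕx̄ₕ) / (Σ Nₕ) = (58441·5 + 14052·4 + 21860·7) / 94353
= 501433 / 94353 = 5.314... → 5.3.

5.3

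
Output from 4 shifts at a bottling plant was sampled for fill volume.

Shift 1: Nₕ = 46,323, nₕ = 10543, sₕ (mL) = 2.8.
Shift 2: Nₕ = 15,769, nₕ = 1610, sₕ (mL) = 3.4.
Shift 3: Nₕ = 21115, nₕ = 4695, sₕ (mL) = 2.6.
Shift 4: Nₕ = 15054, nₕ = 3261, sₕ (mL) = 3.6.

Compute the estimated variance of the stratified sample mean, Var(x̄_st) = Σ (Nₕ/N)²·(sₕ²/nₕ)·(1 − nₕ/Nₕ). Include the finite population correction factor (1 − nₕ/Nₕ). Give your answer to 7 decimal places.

0.0004185

N = 98261. Term for each stratum: Wₕ²sₕ²/nₕ·(1−nₕ/Nₕ).
Var(x̄_st) = 0.0001276517 + 0.0001660376 + 0.0000517027 + 0.0000730749 = 0.0004184668 → 0.0004185.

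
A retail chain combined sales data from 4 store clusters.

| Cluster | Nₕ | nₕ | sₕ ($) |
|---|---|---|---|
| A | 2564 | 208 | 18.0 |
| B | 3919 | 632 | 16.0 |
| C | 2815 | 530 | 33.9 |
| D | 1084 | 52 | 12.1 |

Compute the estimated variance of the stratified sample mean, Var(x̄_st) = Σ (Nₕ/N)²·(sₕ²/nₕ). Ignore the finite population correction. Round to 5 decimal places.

N = 10382; Wₕ = Nₕ/N.
cluster A: (2564/10382)²·18.0²/208 = 0.09500701
cluster B: (3919/10382)²·16.0²/632 = 0.05771801
cluster C: (2815/10382)²·33.9²/530 = 0.15941100
cluster D: (1084/10382)²·12.1²/52 = 0.03069474
Sum = 0.34283076 → 0.34283.

0.34283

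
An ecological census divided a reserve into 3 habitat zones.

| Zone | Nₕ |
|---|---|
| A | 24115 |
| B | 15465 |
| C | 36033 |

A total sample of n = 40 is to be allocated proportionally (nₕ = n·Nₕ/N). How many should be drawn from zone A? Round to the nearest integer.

13

Share of zone A = 24115/75613 = 0.31893.
Allocate 40 × 0.31893 = 12.757... → 13.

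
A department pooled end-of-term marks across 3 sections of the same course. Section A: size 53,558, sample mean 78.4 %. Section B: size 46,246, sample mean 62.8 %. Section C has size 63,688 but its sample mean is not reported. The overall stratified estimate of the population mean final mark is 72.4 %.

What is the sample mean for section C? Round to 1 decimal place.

74.3

N = 53558 + 46246 + 63688 = 163492.
Overall total = μ·N = 72.4·163492 = 11836820.8.
Subtract the known strata: 53558·78.4 + 46246·62.8 = 7103196.
Remaining total for section C: 11836820.8 − 7103196 = 4733624.8.
Divide by its size: 4733624.8 / 63688 = 74.325... → 74.3.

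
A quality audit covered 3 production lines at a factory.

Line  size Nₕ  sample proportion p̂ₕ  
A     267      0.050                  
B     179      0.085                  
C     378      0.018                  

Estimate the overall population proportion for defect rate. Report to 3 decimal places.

Wₕ = Nₕ/N with N = 824: 0.3240, 0.2172, 0.4587.
p̂_st = 0.3240·0.050 + 0.2172·0.085 + 0.4587·0.018 ≈ 0.04292... → 0.043.

0.043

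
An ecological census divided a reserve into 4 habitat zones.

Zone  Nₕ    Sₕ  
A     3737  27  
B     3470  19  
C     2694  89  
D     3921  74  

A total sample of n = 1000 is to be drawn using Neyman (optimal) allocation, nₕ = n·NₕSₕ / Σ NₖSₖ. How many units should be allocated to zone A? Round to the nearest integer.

A: NₕSₕ = 3737·27 = 100899
B: NₕSₕ = 3470·19 = 65930
C: NₕSₕ = 2694·89 = 239766
D: NₕSₕ = 3921·74 = 290154
Σ NₕSₕ = 696749.
n_A = 1000·100899/696749 = 144.814... → 145.

145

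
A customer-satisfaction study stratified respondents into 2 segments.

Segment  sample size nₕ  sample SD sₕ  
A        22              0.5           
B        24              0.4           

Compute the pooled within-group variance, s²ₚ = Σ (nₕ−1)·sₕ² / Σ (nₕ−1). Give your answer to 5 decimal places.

Degrees of freedom: 21 + 23 = 44.
Σ(nₕ−1)sₕ² = 21·0.25 + 23·0.16 = 8.93.
s²ₚ = 8.93 / 44 = 0.2029545... → 0.20295.

0.20295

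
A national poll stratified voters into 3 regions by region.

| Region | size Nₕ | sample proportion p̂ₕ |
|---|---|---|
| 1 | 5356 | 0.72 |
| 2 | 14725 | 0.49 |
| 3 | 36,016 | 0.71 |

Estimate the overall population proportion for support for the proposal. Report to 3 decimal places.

0.653

N = 5356 + 14725 + 36016 = 56097.
Overall proportion = Σ (Nₕ/N)·p̂ₕ.
Σ Nₕp̂ₕ = 3856.32 + 7215.25 + 25571.36 = 36642.93.
36642.93 / 56097 = 0.65321... → 0.653.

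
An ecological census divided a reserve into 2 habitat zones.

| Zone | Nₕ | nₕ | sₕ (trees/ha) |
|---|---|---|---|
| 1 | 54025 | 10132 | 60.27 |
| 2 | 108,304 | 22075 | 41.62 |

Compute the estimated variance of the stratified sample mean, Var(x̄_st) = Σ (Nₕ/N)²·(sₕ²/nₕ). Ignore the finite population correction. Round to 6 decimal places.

N = 162329. Term for each stratum: Wₕ²sₕ²/nₕ.
Var(x̄_st) = 0.039710424 + 0.034930130 = 0.074640555 → 0.074641.

0.074641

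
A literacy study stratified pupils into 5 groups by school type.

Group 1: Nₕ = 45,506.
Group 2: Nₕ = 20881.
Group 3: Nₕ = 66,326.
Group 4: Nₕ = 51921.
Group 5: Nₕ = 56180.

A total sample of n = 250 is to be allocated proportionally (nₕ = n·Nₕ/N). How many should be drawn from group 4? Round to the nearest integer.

N = 45506 + 20881 + 66326 + 51921 + 56180 = 240814.
n_4 = 250·51921/240814 = 53.902... → 54.

54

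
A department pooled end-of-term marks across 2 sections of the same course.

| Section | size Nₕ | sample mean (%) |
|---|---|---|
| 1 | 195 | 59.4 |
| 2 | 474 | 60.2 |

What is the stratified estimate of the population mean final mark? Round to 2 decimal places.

N = 195 + 474 = 669.
Overall mean = Σ (Nₕ/N)·x̄ₕ — weight by population share, not a simple average.
Σ Nₕx̄ₕ = 195·59.4 + 474·60.2 = 11583 + 28534.8 = 40117.8.
Divide by N: 40117.8 / 669 = 59.9668... → 59.97.

59.97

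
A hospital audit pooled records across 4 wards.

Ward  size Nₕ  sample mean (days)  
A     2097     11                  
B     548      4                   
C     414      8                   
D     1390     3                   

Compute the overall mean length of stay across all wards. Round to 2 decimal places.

N = 2097 + 548 + 414 + 1390 = 4449.
Weight each subgroup mean by Nₕ/N and sum.
Σ Nₕx̄ₕ = 2097·11 + 548·4 + 414·8 + 1390·3 = 23067 + 2192 + 3312 + 4170 = 32741.
Divide by N: 32741 / 4449 = 7.3592... → 7.36.

7.36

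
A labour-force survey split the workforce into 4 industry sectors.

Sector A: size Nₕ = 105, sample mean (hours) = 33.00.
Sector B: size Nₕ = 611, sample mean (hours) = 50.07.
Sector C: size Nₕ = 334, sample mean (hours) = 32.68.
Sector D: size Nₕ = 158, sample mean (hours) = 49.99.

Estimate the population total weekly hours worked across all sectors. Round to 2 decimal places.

52871.31

A: 105·33.00 = 3465
B: 611·50.07 = 30592.77
C: 334·32.68 = 10915.12
D: 158·49.99 = 7898.42
τ̂ = Σ Nₕx̄ₕ = 52871.31.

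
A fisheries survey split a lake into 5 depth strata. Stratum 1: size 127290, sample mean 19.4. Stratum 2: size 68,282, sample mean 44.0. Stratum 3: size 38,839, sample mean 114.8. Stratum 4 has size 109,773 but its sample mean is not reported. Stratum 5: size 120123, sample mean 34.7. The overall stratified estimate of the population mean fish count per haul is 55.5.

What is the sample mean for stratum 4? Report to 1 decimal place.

Σ Nₕx̄ₕ = N·μ, so 109773·x̄_4 = 464307·55.5 − (127290·19.4 + 68282·44.0 + 38839·114.8 + 120123·34.7).
= 25769038.5 − 14100819.3 = 11668219.2.
x̄_4 = 11668219.2 / 109773 = 106.294... → 106.3.

106.3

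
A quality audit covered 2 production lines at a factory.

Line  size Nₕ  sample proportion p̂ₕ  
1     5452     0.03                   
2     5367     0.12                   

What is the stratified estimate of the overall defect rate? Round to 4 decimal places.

N = 5452 + 5367 = 10819.
Overall proportion = Σ (Nₕ/N)·p̂ₕ.
Σ Nₕp̂ₕ = 163.56 + 644.04 = 807.6.
807.6 / 10819 = 0.074646... → 0.0746.

0.0746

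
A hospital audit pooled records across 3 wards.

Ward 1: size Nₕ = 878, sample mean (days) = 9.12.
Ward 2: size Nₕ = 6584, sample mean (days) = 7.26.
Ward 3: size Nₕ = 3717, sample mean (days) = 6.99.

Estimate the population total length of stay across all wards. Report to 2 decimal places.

1: 878·9.12 = 8007.36
2: 6584·7.26 = 47799.84
3: 3717·6.99 = 25981.83
τ̂ = Σ Nₕx̄ₕ = 81789.03.

81789.03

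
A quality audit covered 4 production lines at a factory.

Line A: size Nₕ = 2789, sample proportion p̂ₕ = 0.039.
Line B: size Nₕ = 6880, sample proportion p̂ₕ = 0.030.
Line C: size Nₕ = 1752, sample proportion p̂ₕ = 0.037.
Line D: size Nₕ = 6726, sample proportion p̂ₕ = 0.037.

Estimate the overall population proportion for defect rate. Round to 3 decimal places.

N = 2789 + 6880 + 1752 + 6726 = 18147.
Overall proportion = Σ (Nₕ/N)·p̂ₕ.
Σ Nₕp̂ₕ = 108.771 + 206.4 + 64.824 + 248.862 = 628.857.
628.857 / 18147 = 0.03465... → 0.035.

0.035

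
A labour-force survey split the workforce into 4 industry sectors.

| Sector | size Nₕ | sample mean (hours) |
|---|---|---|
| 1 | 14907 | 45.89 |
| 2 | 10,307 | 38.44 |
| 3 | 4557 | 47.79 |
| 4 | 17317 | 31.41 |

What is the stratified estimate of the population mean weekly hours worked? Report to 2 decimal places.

39.12

N = 47088; weights Wₕ = Nₕ/N = (0.3166, 0.2189, 0.0968, 0.3678).
x̄_st = Σ Wₕ·x̄ₕ = 0.3166·45.89 + 0.2189·38.44 + 0.0968·47.79 + 0.3678·31.41 ≈ 39.1180...
→ 39.12.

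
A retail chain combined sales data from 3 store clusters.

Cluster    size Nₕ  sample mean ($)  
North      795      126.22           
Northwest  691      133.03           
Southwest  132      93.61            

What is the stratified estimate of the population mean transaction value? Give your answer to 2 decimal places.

126.47

N = 795 + 691 + 132 = 1618.
Weight each subgroup mean by Nₕ/N and sum.
Σ Nₕx̄ₕ = 795·126.22 + 691·133.03 + 132·93.61 = 100344.9 + 91923.73 + 12356.52 = 204625.15.
Divide by N: 204625.15 / 1618 = 126.4680... → 126.47.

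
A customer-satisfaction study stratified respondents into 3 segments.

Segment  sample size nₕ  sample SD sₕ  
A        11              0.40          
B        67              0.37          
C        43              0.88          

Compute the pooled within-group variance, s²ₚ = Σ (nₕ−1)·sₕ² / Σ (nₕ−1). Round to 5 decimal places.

0.36576

A: (11−1)·0.40² = 10·0.16 = 1.6
B: (67−1)·0.37² = 66·0.1369 = 9.0354
C: (43−1)·0.88² = 42·0.7744 = 32.5248
Numerator = 43.1602; denominator = Σ(nₕ−1) = 118.
s²ₚ = 43.1602/118 = 0.3657644... → 0.36576.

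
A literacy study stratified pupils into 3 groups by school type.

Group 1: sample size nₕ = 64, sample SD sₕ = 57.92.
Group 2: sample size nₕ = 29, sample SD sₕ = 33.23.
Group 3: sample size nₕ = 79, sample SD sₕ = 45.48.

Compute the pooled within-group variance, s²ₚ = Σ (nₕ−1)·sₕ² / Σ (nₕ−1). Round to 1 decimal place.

2388.2

1: (64−1)·57.92² = 63·3354.7264 = 211347.7632
2: (29−1)·33.23² = 28·1104.2329 = 30918.5212
3: (79−1)·45.48² = 78·2068.4304 = 161337.5712
Numerator = 403603.8556; denominator = Σ(nₕ−1) = 169.
s²ₚ = 403603.8556/169 = 2388.188... → 2388.2.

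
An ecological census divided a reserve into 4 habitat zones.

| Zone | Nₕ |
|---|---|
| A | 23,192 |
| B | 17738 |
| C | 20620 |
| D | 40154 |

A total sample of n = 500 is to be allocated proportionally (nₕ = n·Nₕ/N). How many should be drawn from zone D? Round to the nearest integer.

197

Share of zone D = 40154/101704 = 0.39481.
Allocate 500 × 0.39481 = 197.406... → 197.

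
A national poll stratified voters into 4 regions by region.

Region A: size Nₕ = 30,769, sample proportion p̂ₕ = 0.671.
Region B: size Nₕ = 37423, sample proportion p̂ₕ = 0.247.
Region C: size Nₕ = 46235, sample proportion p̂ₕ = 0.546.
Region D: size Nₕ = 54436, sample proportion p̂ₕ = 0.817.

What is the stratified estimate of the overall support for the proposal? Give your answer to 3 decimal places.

0.590

N = 30769 + 37423 + 46235 + 54436 = 168863.
Overall proportion = Σ (Nₕ/N)·p̂ₕ.
Σ Nₕp̂ₕ = 20645.999 + 9243.481 + 25244.31 + 44474.212 = 99608.002.
99608.002 / 168863 = 0.58987... → 0.590.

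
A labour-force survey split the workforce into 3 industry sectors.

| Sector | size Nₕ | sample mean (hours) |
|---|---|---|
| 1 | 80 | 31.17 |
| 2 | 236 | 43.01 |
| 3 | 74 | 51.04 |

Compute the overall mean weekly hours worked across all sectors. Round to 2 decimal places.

N = 390; weights Wₕ = Nₕ/N = (0.2051, 0.6051, 0.1897).
x̄_st = Σ Wₕ·x̄ₕ = 0.2051·31.17 + 0.6051·43.01 + 0.1897·51.04 ≈ 42.1049...
→ 42.10.

42.10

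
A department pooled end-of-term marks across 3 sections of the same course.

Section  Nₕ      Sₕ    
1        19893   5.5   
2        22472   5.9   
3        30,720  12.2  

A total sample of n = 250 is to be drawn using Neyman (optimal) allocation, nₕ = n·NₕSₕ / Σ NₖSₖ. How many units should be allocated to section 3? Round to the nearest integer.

Σ NₕSₕ = 19893·5.5 + 22472·5.9 + 30720·12.2 = 616780.3.
Share for 3: 374784/616780.3 = 0.60765.
n_3 = 250 × 0.60765 = 151.911... → 152.

152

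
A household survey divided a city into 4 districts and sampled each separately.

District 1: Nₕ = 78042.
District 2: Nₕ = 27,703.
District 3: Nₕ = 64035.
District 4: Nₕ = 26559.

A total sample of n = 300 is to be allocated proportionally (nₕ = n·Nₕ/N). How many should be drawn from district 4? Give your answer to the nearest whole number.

41

N = 78042 + 27703 + 64035 + 26559 = 196339.
n_4 = 300·26559/196339 = 40.581... → 41.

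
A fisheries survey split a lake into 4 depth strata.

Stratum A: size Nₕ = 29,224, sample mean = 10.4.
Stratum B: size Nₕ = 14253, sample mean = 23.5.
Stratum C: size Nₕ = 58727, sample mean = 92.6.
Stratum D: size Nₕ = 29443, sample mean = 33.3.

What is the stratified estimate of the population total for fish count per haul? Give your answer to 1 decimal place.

7057447.2

A: 29224·10.4 = 303929.6
B: 14253·23.5 = 334945.5
C: 58727·92.6 = 5438120.2
D: 29443·33.3 = 980451.9
τ̂ = Σ Nₕx̄ₕ = 7057447.2.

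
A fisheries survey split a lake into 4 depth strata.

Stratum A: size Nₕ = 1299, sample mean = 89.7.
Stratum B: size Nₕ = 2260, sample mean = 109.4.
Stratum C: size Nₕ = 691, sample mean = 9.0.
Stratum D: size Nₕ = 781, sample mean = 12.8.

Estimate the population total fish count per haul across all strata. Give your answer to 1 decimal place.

A: 1299·89.7 = 116520.3
B: 2260·109.4 = 247244
C: 691·9.0 = 6219
D: 781·12.8 = 9996.8
τ̂ = Σ Nₕx̄ₕ = 379980.1.

379980.1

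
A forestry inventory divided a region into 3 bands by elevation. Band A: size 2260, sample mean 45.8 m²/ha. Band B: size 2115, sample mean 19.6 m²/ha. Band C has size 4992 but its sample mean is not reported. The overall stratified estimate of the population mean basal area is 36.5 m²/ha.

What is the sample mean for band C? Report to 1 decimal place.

39.4

N = 2260 + 2115 + 4992 = 9367.
Overall total = μ·N = 36.5·9367 = 341895.5.
Subtract the known strata: 2260·45.8 + 2115·19.6 = 144962.
Remaining total for band C: 341895.5 − 144962 = 196933.5.
Divide by its size: 196933.5 / 4992 = 39.450... → 39.4.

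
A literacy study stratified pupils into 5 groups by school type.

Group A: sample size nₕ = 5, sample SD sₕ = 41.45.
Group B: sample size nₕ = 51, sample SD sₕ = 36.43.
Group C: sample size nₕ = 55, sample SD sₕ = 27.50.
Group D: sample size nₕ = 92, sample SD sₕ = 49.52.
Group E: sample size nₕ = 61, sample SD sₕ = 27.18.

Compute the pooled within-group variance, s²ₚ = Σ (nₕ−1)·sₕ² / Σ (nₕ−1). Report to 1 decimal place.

A: (5−1)·41.45² = 4·1718.1025 = 6872.41
B: (51−1)·36.43² = 50·1327.1449 = 66357.245
C: (55−1)·27.50² = 54·756.25 = 40837.5
D: (92−1)·49.52² = 91·2452.2304 = 223152.9664
E: (61−1)·27.18² = 60·738.7524 = 44325.144
Numerator = 381545.2654; denominator = Σ(nₕ−1) = 259.
s²ₚ = 381545.2654/259 = 1473.148... → 1473.1.

1473.1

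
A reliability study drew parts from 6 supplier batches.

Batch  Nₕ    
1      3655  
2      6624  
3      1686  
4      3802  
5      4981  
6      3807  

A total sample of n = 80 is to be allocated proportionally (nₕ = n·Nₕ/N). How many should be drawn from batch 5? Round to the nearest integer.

Share of batch 5 = 4981/24555 = 0.20285.
Allocate 80 × 0.20285 = 16.228... → 16.

16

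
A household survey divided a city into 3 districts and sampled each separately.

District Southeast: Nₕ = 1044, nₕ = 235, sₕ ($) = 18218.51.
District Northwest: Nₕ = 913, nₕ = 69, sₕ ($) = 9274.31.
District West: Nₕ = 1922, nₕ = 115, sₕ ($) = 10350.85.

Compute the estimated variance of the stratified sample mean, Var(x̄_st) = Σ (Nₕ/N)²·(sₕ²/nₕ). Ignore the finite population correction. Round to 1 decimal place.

400097.7

N = 3879. Term for each stratum: Wₕ²sₕ²/nₕ.
Var(x̄_st) = 102310.2831 + 69058.3380 + 228729.0874 = 400097.7085 → 400097.7.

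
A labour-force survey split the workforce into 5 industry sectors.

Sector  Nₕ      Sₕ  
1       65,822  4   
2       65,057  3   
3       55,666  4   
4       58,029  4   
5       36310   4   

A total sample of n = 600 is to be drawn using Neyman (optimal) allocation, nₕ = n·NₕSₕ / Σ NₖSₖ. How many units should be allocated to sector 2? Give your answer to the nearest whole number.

Σ NₕSₕ = 65822·4 + 65057·3 + 55666·4 + 58029·4 + 36310·4 = 1058479.
Share for 2: 195171/1058479 = 0.18439.
n_2 = 600 × 0.18439 = 110.633... → 111.

111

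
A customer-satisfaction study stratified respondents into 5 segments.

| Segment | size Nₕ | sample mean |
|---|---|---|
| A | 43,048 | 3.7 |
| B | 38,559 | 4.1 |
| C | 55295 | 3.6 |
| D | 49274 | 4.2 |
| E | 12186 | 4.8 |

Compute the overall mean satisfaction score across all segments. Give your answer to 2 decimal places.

x̄_st = (Σ Nₕx̄ₕ) / (Σ Nₕ) = (43048·3.7 + 38559·4.1 + 55295·3.6 + 49274·4.2 + 12186·4.8) / 198362
= 781875.1 / 198362 = 3.9417... → 3.94.

3.94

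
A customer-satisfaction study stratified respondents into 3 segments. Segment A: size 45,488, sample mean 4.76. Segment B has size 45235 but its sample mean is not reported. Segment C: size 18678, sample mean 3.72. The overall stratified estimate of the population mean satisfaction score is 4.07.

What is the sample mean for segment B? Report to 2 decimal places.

3.52

N = 45488 + 45235 + 18678 = 109401.
Overall total = μ·N = 4.07·109401 = 445262.07.
Subtract the known strata: 45488·4.76 + 18678·3.72 = 286005.04.
Remaining total for segment B: 445262.07 − 286005.04 = 159257.03.
Divide by its size: 159257.03 / 45235 = 3.5207... → 3.52.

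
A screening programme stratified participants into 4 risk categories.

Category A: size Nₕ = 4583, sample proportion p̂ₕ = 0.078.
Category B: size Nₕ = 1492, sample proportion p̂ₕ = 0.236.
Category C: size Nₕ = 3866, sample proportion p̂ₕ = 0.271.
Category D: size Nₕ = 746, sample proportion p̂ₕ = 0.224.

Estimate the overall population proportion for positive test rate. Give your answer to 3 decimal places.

0.180

Wₕ = Nₕ/N with N = 10687: 0.4288, 0.1396, 0.3617, 0.0698.
p̂_st = 0.4288·0.078 + 0.1396·0.236 + 0.3617·0.271 + 0.0698·0.224 ≈ 0.18007... → 0.180.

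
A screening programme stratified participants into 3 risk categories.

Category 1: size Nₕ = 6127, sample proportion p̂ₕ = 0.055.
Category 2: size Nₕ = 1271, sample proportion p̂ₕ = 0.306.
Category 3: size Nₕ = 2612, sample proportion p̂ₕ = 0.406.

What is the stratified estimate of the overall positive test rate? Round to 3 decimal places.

0.178

N = 6127 + 1271 + 2612 = 10010.
Overall proportion = Σ (Nₕ/N)·p̂ₕ.
Σ Nₕp̂ₕ = 336.985 + 388.926 + 1060.472 = 1786.383.
1786.383 / 10010 = 0.17846... → 0.178.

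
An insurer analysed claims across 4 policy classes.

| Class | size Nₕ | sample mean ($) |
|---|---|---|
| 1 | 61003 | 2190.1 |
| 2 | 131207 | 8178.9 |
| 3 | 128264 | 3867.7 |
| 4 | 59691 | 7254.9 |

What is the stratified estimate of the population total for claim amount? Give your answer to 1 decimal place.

2135870511.3

Estimate total by summing Nₕ·x̄ₕ over strata.
61003·2190.1 + 131207·8178.9 + 128264·3867.7 + 59691·7254.9 = 133602670.3 + 1073128932.3 + 496086672.8 + 433052235.9 = 2135870511.3.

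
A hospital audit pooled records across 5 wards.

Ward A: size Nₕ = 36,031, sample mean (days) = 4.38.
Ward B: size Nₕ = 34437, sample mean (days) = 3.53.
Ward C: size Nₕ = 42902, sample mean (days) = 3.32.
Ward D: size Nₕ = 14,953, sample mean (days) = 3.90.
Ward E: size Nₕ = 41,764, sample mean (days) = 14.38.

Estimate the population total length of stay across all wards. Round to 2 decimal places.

1080696.05

Estimate total by summing Nₕ·x̄ₕ over strata.
36031·4.38 + 34437·3.53 + 42902·3.32 + 14953·3.90 + 41764·14.38 = 157815.78 + 121562.61 + 142434.64 + 58316.7 + 600566.32 = 1080696.05.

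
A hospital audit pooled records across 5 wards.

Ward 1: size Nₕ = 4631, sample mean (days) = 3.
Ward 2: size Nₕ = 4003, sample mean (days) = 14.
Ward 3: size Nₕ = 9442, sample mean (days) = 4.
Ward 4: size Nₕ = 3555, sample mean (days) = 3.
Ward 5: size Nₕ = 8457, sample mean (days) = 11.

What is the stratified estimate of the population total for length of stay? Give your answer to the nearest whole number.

1: 4631·3 = 13893
2: 4003·14 = 56042
3: 9442·4 = 37768
4: 3555·3 = 10665
5: 8457·11 = 93027
τ̂ = Σ Nₕx̄ₕ = 211395.

211395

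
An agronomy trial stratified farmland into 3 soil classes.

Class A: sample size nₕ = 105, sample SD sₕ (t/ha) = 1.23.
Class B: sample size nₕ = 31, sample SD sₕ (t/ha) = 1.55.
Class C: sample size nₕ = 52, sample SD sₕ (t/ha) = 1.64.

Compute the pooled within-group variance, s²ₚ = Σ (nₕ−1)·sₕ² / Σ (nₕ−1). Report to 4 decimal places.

1.9815

A: (105−1)·1.23² = 104·1.5129 = 157.3416
B: (31−1)·1.55² = 30·2.4025 = 72.075
C: (52−1)·1.64² = 51·2.6896 = 137.1696
Numerator = 366.5862; denominator = Σ(nₕ−1) = 185.
s²ₚ = 366.5862/185 = 1.981547... → 1.9815.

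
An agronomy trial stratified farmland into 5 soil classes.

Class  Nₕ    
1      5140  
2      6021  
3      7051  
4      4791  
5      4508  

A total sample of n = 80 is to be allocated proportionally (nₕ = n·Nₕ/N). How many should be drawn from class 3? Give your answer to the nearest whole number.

N = 5140 + 6021 + 7051 + 4791 + 4508 = 27511.
n_3 = 80·7051/27511 = 20.504... → 21.

21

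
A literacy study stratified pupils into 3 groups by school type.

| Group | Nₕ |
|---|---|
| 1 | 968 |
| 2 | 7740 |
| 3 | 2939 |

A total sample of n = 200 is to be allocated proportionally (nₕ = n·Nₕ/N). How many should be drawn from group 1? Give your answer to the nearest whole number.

17

N = 968 + 7740 + 2939 = 11647.
n_1 = 200·968/11647 = 16.622... → 17.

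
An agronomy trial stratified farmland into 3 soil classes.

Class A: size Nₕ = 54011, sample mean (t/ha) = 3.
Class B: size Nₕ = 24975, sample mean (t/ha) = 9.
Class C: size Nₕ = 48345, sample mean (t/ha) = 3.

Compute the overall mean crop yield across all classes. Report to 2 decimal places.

x̄_st = (Σ Nₕx̄ₕ) / (Σ Nₕ) = (54011·3 + 24975·9 + 48345·3) / 127331
= 531843 / 127331 = 4.1769... → 4.18.

4.18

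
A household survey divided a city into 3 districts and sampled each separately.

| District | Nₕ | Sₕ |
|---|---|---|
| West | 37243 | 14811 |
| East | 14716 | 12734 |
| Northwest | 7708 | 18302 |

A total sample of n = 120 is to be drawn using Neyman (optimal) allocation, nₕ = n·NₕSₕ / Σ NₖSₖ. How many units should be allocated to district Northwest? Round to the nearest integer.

19

West: NₕSₕ = 37243·14811 = 551606073
East: NₕSₕ = 14716·12734 = 187393544
Northwest: NₕSₕ = 7708·18302 = 141071816
Σ NₕSₕ = 880071433.
n_Northwest = 120·141071816/880071433 = 19.236... → 19.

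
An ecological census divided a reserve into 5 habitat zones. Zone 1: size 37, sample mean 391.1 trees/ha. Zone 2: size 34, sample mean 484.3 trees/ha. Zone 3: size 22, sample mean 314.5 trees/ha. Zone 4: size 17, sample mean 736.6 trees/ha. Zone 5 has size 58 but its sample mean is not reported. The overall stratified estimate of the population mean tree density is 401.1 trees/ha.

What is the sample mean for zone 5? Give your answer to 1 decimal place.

293.2

N = 37 + 34 + 22 + 17 + 58 = 168.
Overall total = μ·N = 401.1·168 = 67384.8.
Subtract the known strata: 37·391.1 + 34·484.3 + 22·314.5 + 17·736.6 = 50378.1.
Remaining total for zone 5: 67384.8 − 50378.1 = 17006.7.
Divide by its size: 17006.7 / 58 = 293.219... → 293.2.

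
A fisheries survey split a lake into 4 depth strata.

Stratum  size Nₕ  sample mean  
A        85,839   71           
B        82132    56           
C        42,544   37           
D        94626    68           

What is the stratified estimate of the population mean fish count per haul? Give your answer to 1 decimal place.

x̄_st = (Σ Nₕx̄ₕ) / (Σ Nₕ) = (85839·71 + 82132·56 + 42544·37 + 94626·68) / 305141
= 18702657 / 305141 = 61.292... → 61.3.

61.3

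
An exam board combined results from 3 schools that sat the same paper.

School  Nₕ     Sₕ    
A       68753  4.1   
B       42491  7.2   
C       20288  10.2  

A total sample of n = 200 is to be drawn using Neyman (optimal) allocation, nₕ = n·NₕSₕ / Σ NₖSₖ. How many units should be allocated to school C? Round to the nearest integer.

A: NₕSₕ = 68753·4.1 = 281887.3
B: NₕSₕ = 42491·7.2 = 305935.2
C: NₕSₕ = 20288·10.2 = 206937.6
Σ NₕSₕ = 794760.1.
n_C = 200·206937.6/794760.1 = 52.075... → 52.

52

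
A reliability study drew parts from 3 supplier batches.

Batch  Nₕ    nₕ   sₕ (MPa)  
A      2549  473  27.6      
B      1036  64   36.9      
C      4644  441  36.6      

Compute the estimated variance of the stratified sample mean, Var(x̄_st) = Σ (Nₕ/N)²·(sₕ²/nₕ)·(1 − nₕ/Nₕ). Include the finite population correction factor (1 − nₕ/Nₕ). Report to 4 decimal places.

N = 8229; Wₕ = Nₕ/N.
batch A: (2549/8229)²·27.6²/473·(1 − 473/2549) = 0.1258520
batch B: (1036/8229)²·36.9²/64·(1 − 64/1036) = 0.3163768
batch C: (4644/8229)²·36.6²/441·(1 − 441/4644) = 0.8755502
Sum = 1.3177790 → 1.3178.

1.3178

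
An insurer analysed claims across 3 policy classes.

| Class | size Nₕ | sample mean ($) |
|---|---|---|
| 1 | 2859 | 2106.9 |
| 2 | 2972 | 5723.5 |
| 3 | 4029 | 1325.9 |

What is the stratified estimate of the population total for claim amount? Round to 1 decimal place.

Population total = Σ Nₕ·x̄ₕ (each stratum's size times its mean).
2859·2106.9 + 2972·5723.5 + 4029·1325.9 = 6023627.1 + 17010242 + 5342051.1 = 28375920.2.

28375920.2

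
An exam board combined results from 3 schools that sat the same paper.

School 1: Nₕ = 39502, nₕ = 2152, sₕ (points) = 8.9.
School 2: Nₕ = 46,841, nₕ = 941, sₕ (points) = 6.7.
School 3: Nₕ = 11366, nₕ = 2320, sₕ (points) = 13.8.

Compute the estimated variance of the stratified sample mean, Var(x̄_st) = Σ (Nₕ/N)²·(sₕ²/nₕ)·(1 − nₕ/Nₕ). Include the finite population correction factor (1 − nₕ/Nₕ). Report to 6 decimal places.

0.017315

N = 97709. Term for each stratum: Wₕ²sₕ²/nₕ·(1−nₕ/Nₕ).
Var(x̄_st) = 0.005688245 + 0.010743102 + 0.000884027 = 0.017315373 → 0.017315.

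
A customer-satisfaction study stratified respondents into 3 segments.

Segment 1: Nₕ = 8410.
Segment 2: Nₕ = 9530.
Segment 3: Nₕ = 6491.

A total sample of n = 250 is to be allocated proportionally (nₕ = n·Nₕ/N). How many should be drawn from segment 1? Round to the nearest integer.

Share of segment 1 = 8410/24431 = 0.34423.
Allocate 250 × 0.34423 = 86.059... → 86.

86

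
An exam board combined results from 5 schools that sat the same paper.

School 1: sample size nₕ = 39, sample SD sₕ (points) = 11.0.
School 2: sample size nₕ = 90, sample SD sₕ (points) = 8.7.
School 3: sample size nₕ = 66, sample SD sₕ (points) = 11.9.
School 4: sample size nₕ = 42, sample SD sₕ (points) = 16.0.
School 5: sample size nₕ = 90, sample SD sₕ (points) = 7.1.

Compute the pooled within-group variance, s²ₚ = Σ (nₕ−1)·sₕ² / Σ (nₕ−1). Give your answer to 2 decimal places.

110.32

Degrees of freedom: 38 + 89 + 65 + 41 + 89 = 322.
Σ(nₕ−1)sₕ² = 38·121 + 89·75.69 + 65·141.61 + 41·256 + 89·50.41 = 35521.55.
s²ₚ = 35521.55 / 322 = 110.3154... → 110.32.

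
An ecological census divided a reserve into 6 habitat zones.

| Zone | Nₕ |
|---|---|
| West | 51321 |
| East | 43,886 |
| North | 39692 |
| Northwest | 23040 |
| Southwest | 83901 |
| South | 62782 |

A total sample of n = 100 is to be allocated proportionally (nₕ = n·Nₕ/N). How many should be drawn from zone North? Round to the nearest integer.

13

Share of zone North = 39692/304622 = 0.13030.
Allocate 100 × 0.13030 = 13.030... → 13.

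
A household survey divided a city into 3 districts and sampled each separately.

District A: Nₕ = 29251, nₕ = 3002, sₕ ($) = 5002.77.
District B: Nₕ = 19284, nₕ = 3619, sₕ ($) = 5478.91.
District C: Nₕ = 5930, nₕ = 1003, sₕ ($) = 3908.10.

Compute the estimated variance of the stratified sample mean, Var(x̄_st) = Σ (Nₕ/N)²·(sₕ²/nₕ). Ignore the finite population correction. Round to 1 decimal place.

N = 54465; Wₕ = Nₕ/N.
district A: (29251/54465)²·5002.77²/3002 = 2404.6773
district B: (19284/54465)²·5478.91²/3619 = 1039.8219
district C: (5930/54465)²·3908.10²/1003 = 180.5115
Sum = 3625.0107 → 3625.0.

3625.0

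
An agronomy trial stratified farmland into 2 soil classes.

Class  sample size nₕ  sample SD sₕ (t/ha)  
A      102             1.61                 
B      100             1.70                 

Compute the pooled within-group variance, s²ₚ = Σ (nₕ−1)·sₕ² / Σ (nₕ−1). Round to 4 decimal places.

A: (102−1)·1.61² = 101·2.5921 = 261.8021
B: (100−1)·1.70² = 99·2.89 = 286.11
Numerator = 547.9121; denominator = Σ(nₕ−1) = 200.
s²ₚ = 547.9121/200 = 2.739561... → 2.7396.

2.7396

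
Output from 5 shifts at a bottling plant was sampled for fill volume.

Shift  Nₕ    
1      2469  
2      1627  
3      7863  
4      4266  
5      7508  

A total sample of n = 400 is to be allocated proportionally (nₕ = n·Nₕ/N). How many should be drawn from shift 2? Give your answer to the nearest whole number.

27

N = 2469 + 1627 + 7863 + 4266 + 7508 = 23733.
n_2 = 400·1627/23733 = 27.422... → 27.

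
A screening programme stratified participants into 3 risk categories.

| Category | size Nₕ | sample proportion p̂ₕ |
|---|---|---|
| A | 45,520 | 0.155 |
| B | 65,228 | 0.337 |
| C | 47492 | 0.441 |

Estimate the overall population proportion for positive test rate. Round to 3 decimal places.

Wₕ = Nₕ/N with N = 158240: 0.2877, 0.4122, 0.3001.
p̂_st = 0.2877·0.155 + 0.4122·0.337 + 0.3001·0.441 ≈ 0.31586... → 0.316.

0.316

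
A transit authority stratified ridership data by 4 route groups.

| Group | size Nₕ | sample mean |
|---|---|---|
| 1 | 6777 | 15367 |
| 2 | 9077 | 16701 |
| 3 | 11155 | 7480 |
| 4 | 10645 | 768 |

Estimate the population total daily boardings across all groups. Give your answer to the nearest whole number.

347351896

Population total = Σ Nₕ·x̄ₕ (each stratum's size times its mean).
6777·15367 + 9077·16701 + 11155·7480 + 10645·768 = 104142159 + 151594977 + 83439400 + 8175360 = 347351896.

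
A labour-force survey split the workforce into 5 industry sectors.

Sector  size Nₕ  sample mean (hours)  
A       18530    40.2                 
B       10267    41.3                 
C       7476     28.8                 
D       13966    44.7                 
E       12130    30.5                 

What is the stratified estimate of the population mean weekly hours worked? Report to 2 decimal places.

38.14

N = 18530 + 10267 + 7476 + 13966 + 12130 = 62369.
Overall mean = Σ (Nₕ/N)·x̄ₕ — weight by population share, not a simple average.
Σ Nₕx̄ₕ = 18530·40.2 + 10267·41.3 + 7476·28.8 + 13966·44.7 + 12130·30.5 = 744906 + 424027.1 + 215308.8 + 624280.2 + 369965 = 2378487.1.
Divide by N: 2378487.1 / 62369 = 38.1357... → 38.14.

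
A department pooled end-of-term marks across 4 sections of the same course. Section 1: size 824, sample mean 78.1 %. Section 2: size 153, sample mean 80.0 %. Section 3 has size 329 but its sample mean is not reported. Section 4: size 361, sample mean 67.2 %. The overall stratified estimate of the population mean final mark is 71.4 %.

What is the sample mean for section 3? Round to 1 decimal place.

55.2

N = 824 + 153 + 329 + 361 = 1667.
Overall total = μ·N = 71.4·1667 = 119023.8.
Subtract the known strata: 824·78.1 + 153·80.0 + 361·67.2 = 100853.6.
Remaining total for section 3: 119023.8 − 100853.6 = 18170.2.
Divide by its size: 18170.2 / 329 = 55.229... → 55.2.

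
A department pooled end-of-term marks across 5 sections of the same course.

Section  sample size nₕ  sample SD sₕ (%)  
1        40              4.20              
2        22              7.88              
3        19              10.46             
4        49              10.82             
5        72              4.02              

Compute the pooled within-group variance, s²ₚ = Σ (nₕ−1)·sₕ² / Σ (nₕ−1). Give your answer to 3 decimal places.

54.458

1: (40−1)·4.20² = 39·17.64 = 687.96
2: (22−1)·7.88² = 21·62.0944 = 1303.9824
3: (19−1)·10.46² = 18·109.4116 = 1969.4088
4: (49−1)·10.82² = 48·117.0724 = 5619.4752
5: (72−1)·4.02² = 71·16.1604 = 1147.3884
Numerator = 10728.2148; denominator = Σ(nₕ−1) = 197.
s²ₚ = 10728.2148/197 = 54.45794... → 54.458.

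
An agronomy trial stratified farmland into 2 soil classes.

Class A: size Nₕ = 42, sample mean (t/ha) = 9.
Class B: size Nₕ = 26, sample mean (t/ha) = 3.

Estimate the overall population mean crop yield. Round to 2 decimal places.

6.71

N = 42 + 26 = 68.
Overall mean = Σ (Nₕ/N)·x̄ₕ — weight by population share, not a simple average.
Σ Nₕx̄ₕ = 42·9 + 26·3 = 378 + 78 = 456.
Divide by N: 456 / 68 = 6.7059... → 6.71.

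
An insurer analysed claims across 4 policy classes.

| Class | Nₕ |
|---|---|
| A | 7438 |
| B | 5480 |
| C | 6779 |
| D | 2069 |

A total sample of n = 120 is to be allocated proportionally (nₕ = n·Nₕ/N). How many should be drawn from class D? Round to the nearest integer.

Share of class D = 2069/21766 = 0.09506.
Allocate 120 × 0.09506 = 11.407... → 11.

11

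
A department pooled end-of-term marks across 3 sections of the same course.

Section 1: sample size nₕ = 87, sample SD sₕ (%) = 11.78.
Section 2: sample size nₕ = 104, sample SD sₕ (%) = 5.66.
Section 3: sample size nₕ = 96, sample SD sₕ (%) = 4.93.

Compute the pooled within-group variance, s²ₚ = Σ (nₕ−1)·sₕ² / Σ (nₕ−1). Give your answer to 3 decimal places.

61.770

1: (87−1)·11.78² = 86·138.7684 = 11934.0824
2: (104−1)·5.66² = 103·32.0356 = 3299.6668
3: (96−1)·4.93² = 95·24.3049 = 2308.9655
Numerator = 17542.7147; denominator = Σ(nₕ−1) = 284.
s²ₚ = 17542.7147/284 = 61.77012... → 61.770.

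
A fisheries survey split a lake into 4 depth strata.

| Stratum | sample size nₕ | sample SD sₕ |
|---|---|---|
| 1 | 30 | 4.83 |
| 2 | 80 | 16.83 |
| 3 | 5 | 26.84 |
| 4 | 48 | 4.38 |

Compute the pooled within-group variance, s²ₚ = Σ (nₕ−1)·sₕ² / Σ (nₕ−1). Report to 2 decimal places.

1: (30−1)·4.83² = 29·23.3289 = 676.5381
2: (80−1)·16.83² = 79·283.2489 = 22376.6631
3: (5−1)·26.84² = 4·720.3856 = 2881.5424
4: (48−1)·4.38² = 47·19.1844 = 901.6668
Numerator = 26836.4104; denominator = Σ(nₕ−1) = 159.
s²ₚ = 26836.4104/159 = 168.7825... → 168.78.

168.78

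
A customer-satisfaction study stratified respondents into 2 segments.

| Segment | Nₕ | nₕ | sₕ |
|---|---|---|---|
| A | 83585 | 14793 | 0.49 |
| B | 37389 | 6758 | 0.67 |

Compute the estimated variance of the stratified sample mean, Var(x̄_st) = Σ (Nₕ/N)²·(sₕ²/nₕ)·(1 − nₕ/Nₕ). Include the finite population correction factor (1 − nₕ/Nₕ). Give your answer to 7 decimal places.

N = 120974. Term for each stratum: Wₕ²sₕ²/nₕ·(1−nₕ/Nₕ).
Var(x̄_st) = 0.0000063770 + 0.0000051982 = 0.0000115752 → 0.0000116.

0.0000116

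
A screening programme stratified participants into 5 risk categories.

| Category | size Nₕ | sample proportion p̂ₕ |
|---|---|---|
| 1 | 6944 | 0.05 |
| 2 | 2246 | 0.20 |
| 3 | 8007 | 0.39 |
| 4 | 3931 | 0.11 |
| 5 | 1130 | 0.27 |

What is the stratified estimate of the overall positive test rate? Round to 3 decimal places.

0.209

N = 6944 + 2246 + 8007 + 3931 + 1130 = 22258.
Overall proportion = Σ (Nₕ/N)·p̂ₕ.
Σ Nₕp̂ₕ = 347.2 + 449.2 + 3122.73 + 432.41 + 305.1 = 4656.64.
4656.64 / 22258 = 0.20921... → 0.209.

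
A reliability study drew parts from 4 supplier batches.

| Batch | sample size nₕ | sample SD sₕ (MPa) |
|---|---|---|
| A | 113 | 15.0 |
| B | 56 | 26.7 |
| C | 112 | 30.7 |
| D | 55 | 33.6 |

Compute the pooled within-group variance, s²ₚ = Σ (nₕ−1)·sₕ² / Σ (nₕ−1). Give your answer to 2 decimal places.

A: (113−1)·15.0² = 112·225 = 25200
B: (56−1)·26.7² = 55·712.89 = 39208.95
C: (112−1)·30.7² = 111·942.49 = 104616.39
D: (55−1)·33.6² = 54·1128.96 = 60963.84
Numerator = 229989.18; denominator = Σ(nₕ−1) = 332.
s²ₚ = 229989.18/332 = 692.7385... → 692.74.

692.74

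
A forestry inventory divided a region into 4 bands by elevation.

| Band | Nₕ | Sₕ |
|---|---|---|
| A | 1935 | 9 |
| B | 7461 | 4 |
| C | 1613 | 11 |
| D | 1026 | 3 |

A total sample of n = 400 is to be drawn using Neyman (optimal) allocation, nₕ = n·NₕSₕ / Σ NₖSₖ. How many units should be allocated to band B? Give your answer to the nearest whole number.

A: NₕSₕ = 1935·9 = 17415
B: NₕSₕ = 7461·4 = 29844
C: NₕSₕ = 1613·11 = 17743
D: NₕSₕ = 1026·3 = 3078
Σ NₕSₕ = 68080.
n_B = 400·29844/68080 = 175.347... → 175.

175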